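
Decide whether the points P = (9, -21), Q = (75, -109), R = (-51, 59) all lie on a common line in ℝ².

Yes

PQ = (66, -88), PR = (-60, 80).
Twice the signed area of △PQR is (66)(80) − (-88)(-60) = 0.
The triangle is degenerate (zero area), so the points are collinear.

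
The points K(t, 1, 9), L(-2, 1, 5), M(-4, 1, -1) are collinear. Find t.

-2/3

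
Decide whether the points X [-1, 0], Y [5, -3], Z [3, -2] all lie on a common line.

Yes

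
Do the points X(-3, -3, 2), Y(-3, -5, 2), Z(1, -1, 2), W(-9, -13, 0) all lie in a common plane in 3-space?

No

A normal to the plane through X, Y, Z is n = XY × XZ = (0, 0, 8).
The plane has equation n·P = 16. For W: n·W = 0.
0 ≠ 16, so W is off the plane.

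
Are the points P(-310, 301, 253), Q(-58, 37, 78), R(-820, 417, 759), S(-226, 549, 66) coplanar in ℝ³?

The four points are coplanar iff the 3×3 determinant with rows PQ, PR, PS is zero.
Rows: (252, -264, -175), (-510, 116, 506), (84, 248, -187).
Expanding along the first row: (252)(-147180) − (-264)(52866) + (-175)(-136224) = 706464.
Nonzero ⇒ not coplanar.

No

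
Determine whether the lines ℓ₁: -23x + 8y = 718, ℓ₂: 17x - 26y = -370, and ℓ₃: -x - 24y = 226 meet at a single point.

Yes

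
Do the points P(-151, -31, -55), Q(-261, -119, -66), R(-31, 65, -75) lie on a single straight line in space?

PQ = (-110, -88, -11), PR = (120, 96, -20).
PQ × PR = (2816, -3520, 0).
The cross product is nonzero, so the points do not lie on one line.

No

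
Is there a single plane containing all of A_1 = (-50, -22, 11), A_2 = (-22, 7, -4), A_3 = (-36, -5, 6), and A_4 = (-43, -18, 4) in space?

With A_1 as base: A_1A_2 = (28, 29, -15), A_1A_3 = (14, 17, -5), A_1A_4 = (7, 4, -7).
A_1A_3 × A_1A_4 = (-99, 63, -63).
A_1A_2 · (A_1A_3 × A_1A_4) = 0.
The scalar triple product vanishes, so the four points are coplanar.

Yes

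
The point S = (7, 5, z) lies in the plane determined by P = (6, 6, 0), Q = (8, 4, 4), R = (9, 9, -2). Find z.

The plane through P, Q, R has equation −8x + 16y + 12z = 48.
Substituting S: (12)z + (24) = 48, so z = 2.

2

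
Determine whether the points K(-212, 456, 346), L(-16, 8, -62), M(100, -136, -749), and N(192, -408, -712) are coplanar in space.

No

With K as base: KL = (196, -448, -408), KM = (312, -592, -1095), KN = (404, -864, -1058).
KM × KN = (-319744, -112284, -30400).
KL · (KM × KN) = 36608.
Since 36608 ≠ 0, the four points are not coplanar.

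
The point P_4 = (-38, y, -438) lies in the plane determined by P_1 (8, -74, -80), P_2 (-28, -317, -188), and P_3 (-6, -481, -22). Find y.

The plane through P_1, P_2, P_3 has equation −58050x + 3600y + 11250z = -1630800.
Substituting P_4: (3600)y + (-2721600) = -1630800, so y = 303.

303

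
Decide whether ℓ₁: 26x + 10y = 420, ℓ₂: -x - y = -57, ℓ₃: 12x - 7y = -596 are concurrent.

No

Intersecting ℓ₁ and ℓ₂: solving the 2×2 system gives (x, y) = (-75/8, 531/8).
Substitute into ℓ₃: (12)(-75/8) + (-7)(531/8) = -4617/8.
But ℓ₃ requires -596 ≠ -4617/8, so the three lines have no common point.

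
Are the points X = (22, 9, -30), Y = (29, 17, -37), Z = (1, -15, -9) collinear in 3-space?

XY = (7, 8, -7), XZ = (-21, -24, 21).
XY × XZ = (0, 0, 0).
The cross product vanishes, so the three points are collinear.

Yes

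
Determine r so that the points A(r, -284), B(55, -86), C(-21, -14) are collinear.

264

The three points are collinear iff det[AB; AC] = 0.
This determinant is linear in r: (-72)r + (19008) = 0, so r = 264.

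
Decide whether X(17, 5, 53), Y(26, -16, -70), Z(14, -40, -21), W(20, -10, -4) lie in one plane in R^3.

A normal to the plane through X, Y, Z is n = XY × XZ = (-3981, 1035, -468).
The plane has equation n·P = -87306. For W: n·W = -88098.
-88098 ≠ -87306, so W is off the plane.

No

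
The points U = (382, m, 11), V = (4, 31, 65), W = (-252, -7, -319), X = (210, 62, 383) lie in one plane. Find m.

Coplanarity ⇔ det[UV; UW; UX] = 0.
Expanding, this is linear in m: (-2304)m + (133632) = 0.
So m = 58.

58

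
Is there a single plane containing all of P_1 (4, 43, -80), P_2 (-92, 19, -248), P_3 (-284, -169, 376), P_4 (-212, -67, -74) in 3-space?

With P_1 as base: P_1P_2 = (-96, -24, -168), P_1P_3 = (-288, -212, 456), P_1P_4 = (-216, -110, 6).
P_1P_3 × P_1P_4 = (48888, -96768, -14112).
P_1P_2 · (P_1P_3 × P_1P_4) = 0.
The scalar triple product vanishes, so the four points are coplanar.

Yes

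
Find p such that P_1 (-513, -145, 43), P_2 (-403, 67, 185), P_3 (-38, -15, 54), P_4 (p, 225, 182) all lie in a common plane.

The points are coplanar iff P_1P_2 · (P_1P_3 × P_1P_4) = 0.
Expanding, this is linear in p: (-16128)p + (4225536) = 0.
So p = 262.

262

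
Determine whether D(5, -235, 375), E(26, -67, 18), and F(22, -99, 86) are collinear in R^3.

Yes

DE = (21, 168, -357), DF = (17, 136, -289).
Each component of DF is 17/21 times the corresponding component of DE, so DF = 17/21·DE and the points are collinear.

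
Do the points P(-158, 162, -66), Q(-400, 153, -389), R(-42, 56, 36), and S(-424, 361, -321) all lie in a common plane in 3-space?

Yes

The four points are coplanar iff the 3×3 determinant with rows PQ, PR, PS is zero.
Rows: (-242, -9, -323), (116, -106, 102), (-266, 199, -255).
Expanding along the first row: (-242)(6732) − (-9)(-2448) + (-323)(-5112) = 0.
Zero determinant ⇒ coplanar.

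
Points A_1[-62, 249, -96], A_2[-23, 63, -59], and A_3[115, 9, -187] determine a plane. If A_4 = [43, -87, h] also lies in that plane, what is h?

-67

The plane through A_1, A_2, A_3 has equation 25806x + 10098y + 23562z = -1347522.
Substituting A_4: (23562)h + (231132) = -1347522, so h = -67.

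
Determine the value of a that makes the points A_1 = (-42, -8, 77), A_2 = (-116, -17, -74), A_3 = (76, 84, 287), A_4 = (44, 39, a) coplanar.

238

Normal to plane A_1A_2A_3: n = (12002, -2278, -5746); plane equation n·P = -928302.
Requiring n·A_4 = -928302: (-5746)a + (439246) = -928302.
So a = 238.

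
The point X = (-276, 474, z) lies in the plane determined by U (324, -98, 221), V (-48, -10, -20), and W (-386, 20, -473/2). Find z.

-189

Coplanarity requires UV · (UW × UX) = 0.
UV = (-372, 88, -241), UW = (-710, 118, -915/2); the triple product is linear in z with coefficient 18584 and constant term 3512376.
Setting it to zero: z = -189.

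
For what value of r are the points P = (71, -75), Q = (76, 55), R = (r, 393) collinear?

89

The three points are collinear iff det[PQ; PR] = 0.
This determinant is linear in r: (-130)r + (11570) = 0, so r = 89.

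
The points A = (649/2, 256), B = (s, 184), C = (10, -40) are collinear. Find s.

Collinearity: (B − A) must be parallel to (C − A) = (-629/2, -296).
Cross-multiplying the components: (s − 649/2)·(-296) = (-72)·(-629/2).
Solving gives s = 248.

248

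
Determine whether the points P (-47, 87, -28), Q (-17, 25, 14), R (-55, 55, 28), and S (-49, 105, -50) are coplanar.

With P as base: PQ = (30, -62, 42), PR = (-8, -32, 56), PS = (-2, 18, -22).
PR × PS = (-304, -288, -208).
PQ · (PR × PS) = 0.
The scalar triple product vanishes, so the four points are coplanar.

Yes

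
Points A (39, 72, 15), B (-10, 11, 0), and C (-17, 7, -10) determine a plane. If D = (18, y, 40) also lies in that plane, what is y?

The plane through A, B, C has equation 550x − 385y − 231z = -9735.
Substituting D: (-385)y + (660) = -9735, so y = 27.

27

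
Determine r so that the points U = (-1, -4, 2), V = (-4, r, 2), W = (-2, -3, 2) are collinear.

-1

Direction UW = (-1, 1, 0). From the x-coordinate of V, the parameter along the line is τ = (-4 − (-1))/(-1) = 3.
Then r = (-4) + 3·(1) = -1.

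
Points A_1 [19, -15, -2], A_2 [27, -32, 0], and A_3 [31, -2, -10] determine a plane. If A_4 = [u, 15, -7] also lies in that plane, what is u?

9

Coplanarity requires A_1A_2 · (A_1A_3 × A_1A_4) = 0.
A_1A_2 = (8, -17, 2), A_1A_3 = (12, 13, -8); the triple product is linear in u with coefficient 110 and constant term -990.
Setting it to zero: u = 9.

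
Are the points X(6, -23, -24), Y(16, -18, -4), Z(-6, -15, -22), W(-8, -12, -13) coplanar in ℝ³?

No

The four points are coplanar iff the 3×3 determinant with rows XY, XZ, XW is zero.
Rows: (10, 5, 20), (-12, 8, 2), (-14, 11, 11).
Expanding along the first row: (10)(66) − (5)(-104) + (20)(-20) = 780.
Nonzero ⇒ not coplanar.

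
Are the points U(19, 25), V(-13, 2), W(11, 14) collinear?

UV = (-32, -23), UW = (-8, -11).
Twice the signed area of △UVW is (-32)(-11) − (-23)(-8) = 168.
The area is nonzero, so the three points are not collinear.

No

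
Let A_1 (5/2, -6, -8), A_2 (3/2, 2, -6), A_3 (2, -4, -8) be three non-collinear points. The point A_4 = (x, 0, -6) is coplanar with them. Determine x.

The plane through A_1, A_2, A_3 has equation −4x − 1y + 2z = -20.
Substituting A_4: (-4)x + (-12) = -20, so x = 2.

2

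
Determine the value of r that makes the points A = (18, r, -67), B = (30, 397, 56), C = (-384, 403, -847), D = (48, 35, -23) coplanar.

101

Coplanarity ⇔ det[AB; AC; AD] = 0.
Expanding, this is linear in r: (48960)r + (-4944960) = 0.
So r = 101.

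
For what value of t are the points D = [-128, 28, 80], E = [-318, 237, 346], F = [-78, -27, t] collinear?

Direction DE = (-190, 209, 266). From the x-coordinate of F, the parameter along the line is τ = (-78 − (-128))/(-190) = -5/19.
Then t = 80 + (-5/19)·(266) = 10.

10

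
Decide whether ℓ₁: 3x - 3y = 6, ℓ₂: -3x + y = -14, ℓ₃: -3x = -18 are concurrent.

The three lines meet at one point iff the augmented coefficient matrix [aᵢ bᵢ cᵢ] has rank < 3, i.e. its determinant vanishes.
Here the determinant is 0.
It vanishes, so the lines are concurrent at (6, 4).

Yes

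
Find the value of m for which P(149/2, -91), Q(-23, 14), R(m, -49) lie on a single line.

71/2

Collinearity: (R − P) must be parallel to (Q − P) = (-195/2, 105).
Cross-multiplying the components: (m − 149/2)·(105) = (42)·(-195/2).
Solving gives m = 71/2.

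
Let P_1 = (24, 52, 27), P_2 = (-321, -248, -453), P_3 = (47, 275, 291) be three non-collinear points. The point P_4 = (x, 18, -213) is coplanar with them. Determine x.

Coplanarity requires P_1P_2 · (P_1P_3 × P_1P_4) = 0.
P_1P_2 = (-345, -300, -480), P_1P_3 = (23, 223, 264); the triple product is linear in x with coefficient 27840 and constant term 13418880.
Setting it to zero: x = -482.

-482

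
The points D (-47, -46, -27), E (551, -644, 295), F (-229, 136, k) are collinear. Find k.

-125

Collinearity requires DE × DF = 0; each component is linear in k.
The x-component gives (-598)k + (-74750) = 0, so k = -125.
The remaining components then also vanish.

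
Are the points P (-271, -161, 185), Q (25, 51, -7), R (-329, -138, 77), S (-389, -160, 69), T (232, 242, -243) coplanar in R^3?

No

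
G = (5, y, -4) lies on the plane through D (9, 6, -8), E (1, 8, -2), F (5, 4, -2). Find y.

6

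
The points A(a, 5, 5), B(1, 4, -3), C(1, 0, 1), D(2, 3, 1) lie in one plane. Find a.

4

The points are coplanar iff AB · (AC × AD) = 0.
Expanding, this is linear in a: (12)a + (-48) = 0.
So a = 4.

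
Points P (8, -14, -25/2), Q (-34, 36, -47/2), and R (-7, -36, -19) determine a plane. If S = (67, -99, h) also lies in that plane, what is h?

2

Coplanarity requires PQ · (PR × PS) = 0.
PQ = (-42, 50, -11), PR = (-15, -22, -13/2); the triple product is linear in h with coefficient 1674 and constant term -3348.
Setting it to zero: h = 2.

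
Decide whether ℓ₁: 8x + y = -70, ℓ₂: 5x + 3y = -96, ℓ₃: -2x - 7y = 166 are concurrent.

Intersecting ℓ₁ and ℓ₂: solving the 2×2 system gives (x, y) = (-6, -22).
Substitute into ℓ₃: (-2)(-6) + (-7)(-22) = 166.
This equals 166, so (-6, -22) lies on all three lines and they are concurrent.

Yes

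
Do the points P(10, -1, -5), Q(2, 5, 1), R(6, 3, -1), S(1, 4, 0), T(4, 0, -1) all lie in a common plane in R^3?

The plane through P, Q, R has normal n = PQ × PR = (0, 8, -8) and equation n·X = 32.
Checking the remaining points: n·S = 32, n·T = 8.
Since n·T = 8 ≠ 32, T is off the plane and the points are not all coplanar.

No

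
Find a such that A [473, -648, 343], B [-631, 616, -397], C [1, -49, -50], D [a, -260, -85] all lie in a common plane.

Coplanarity ⇔ det[AB; AC; AD] = 0.
Expanding, this is linear in a: (-53492)a + (20166484) = 0.
So a = 377.

377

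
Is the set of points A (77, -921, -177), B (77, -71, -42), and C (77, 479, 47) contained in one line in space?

No

AB = (0, 850, 135), AC = (0, 1400, 224).
AB × AC = (1400, 0, 0).
The cross product is nonzero, so the points do not lie on one line.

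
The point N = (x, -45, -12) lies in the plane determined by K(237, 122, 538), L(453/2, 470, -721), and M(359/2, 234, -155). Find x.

25

A normal to the plane is n = KL × KM = (-100156, 65116, 18834).
N lies in the plane iff n · KN = 0.
This gives (-100156)x + (2503900) = 0, so x = 25.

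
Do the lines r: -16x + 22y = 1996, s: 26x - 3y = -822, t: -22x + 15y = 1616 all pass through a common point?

No

Lines aᵢx + bᵢy = cᵢ with pairwise distinct directions are concurrent exactly when det[aᵢ bᵢ cᵢ] = 0.
Here the determinant is 488.
Nonzero, so no common point exists.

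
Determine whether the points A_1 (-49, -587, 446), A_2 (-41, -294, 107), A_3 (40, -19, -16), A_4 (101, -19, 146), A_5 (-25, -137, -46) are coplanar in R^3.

The plane through A_1, A_2, A_3 has normal n = A_1A_2 × A_1A_3 = (57186, -26475, -21533) and equation n·P = 3134993.
Checking the remaining points: n·A_4 = 3134993, n·A_5 = 3187943.
Since n·A_5 = 3187943 ≠ 3134993, A_5 is off the plane and the points are not all coplanar.

No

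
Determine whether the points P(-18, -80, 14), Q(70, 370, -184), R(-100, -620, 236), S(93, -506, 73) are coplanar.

With P as base: PQ = (88, 450, -198), PR = (-82, -540, 222), PS = (111, -426, 59).
PR × PS = (62712, 29480, 94872).
PQ · (PR × PS) = 0.
The scalar triple product vanishes, so the four points are coplanar.

Yes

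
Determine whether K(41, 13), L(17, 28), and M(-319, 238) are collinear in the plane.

Yes

KL = (-24, 15), KM = (-360, 225).
Twice the signed area of △KLM is (-24)(225) − (15)(-360) = 0.
The triangle is degenerate (zero area), so the points are collinear.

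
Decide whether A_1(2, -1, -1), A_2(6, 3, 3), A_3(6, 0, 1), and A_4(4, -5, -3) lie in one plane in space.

Yes

The four points are coplanar iff the 3×3 determinant with rows A_1A_2, A_1A_3, A_1A_4 is zero.
Rows: (4, 4, 4), (4, 1, 2), (2, -4, -2).
Expanding along the first row: (4)(6) − (4)(-12) + (4)(-18) = 0.
Zero determinant ⇒ coplanar.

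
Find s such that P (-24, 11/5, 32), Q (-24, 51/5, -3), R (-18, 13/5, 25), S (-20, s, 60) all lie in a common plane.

-5

The points are coplanar iff PQ · (PR × PS) = 0.
Expanding, this is linear in s: (-210)s + (-1050) = 0.
So s = -5.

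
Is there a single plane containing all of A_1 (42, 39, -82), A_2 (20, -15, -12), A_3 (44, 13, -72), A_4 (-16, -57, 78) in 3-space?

A normal to the plane through A_1, A_2, A_3 is n = A_1A_2 × A_1A_3 = (1280, 360, 680).
The plane has equation n·P = 12040. For A_4: n·A_4 = 12040.
Equal, so A_4 lies in the plane and all four are coplanar.

Yes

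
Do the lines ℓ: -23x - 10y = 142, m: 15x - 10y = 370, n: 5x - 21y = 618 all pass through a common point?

Yes

The three lines meet at one point iff the augmented coefficient matrix [aᵢ bᵢ cᵢ] has rank < 3, i.e. its determinant vanishes.
Here the determinant is 0.
It vanishes, so the lines are concurrent at (6, -28).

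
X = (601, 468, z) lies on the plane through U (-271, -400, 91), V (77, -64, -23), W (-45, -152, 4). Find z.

A normal to the plane is n = UV × UW = (-960, 4512, 10368).
X lies in the plane iff n · UX = 0.
This gives (10368)z + (2135808) = 0, so z = -206.

-206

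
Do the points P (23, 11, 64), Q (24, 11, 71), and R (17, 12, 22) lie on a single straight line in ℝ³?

No

PQ = (1, 0, 7), PR = (-6, 1, -42).
Comparing components 2 and 3: (0)(-42) − (7)(1) = -7 ≠ 0, so PQ and PR are not parallel and the points are not collinear.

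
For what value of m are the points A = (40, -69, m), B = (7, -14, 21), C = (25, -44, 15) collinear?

10

Collinearity requires AB × AC = 0; each component is linear in m.
The x-component gives (-30)m + (300) = 0, so m = 10.
The remaining components then also vanish.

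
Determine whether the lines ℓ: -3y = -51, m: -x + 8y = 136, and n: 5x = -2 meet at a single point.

No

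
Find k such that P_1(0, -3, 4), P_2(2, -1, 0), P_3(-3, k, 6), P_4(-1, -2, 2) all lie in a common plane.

-4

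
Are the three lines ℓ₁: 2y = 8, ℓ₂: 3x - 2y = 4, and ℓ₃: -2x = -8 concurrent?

Yes

Intersecting ℓ₁ and ℓ₂: solving the 2×2 system gives (x, y) = (4, 4).
Substitute into ℓ₃: (-2)(4) + (0)(4) = -8.
This equals -8, so (4, 4) lies on all three lines and they are concurrent.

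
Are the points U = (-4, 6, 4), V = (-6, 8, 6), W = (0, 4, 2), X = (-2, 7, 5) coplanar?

Yes

With U as base: UV = (-2, 2, 2), UW = (4, -2, -2), UX = (2, 1, 1).
UW × UX = (0, -8, 8).
UV · (UW × UX) = 0.
The scalar triple product vanishes, so the four points are coplanar.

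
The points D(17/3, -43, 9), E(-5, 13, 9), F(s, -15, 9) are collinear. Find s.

Collinearity requires DE × DF = 0; each component is linear in s.
The z-component gives (-56)s + (56/3) = 0, so s = 1/3.
The remaining components then also vanish.

1/3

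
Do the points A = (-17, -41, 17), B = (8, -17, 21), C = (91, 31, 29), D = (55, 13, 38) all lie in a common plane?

The four points are coplanar iff the 3×3 determinant with rows AB, AC, AD is zero.
Rows: (25, 24, 4), (108, 72, 12), (72, 54, 21).
Expanding along the first row: (25)(864) − (24)(1404) + (4)(648) = -9504.
Nonzero ⇒ not coplanar.

No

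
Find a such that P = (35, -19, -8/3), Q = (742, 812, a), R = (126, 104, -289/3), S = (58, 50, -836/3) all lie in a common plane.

99

The points are coplanar iff PQ · (PR × PS) = 0.
Expanding, this is linear in a: (3450)a + (-341550) = 0.
So a = 99.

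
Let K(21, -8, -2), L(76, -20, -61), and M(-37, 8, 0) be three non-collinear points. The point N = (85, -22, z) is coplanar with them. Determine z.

-70

Coplanarity requires KL · (KM × KN) = 0.
KL = (55, -12, -59), KM = (-58, 16, 2); the triple product is linear in z with coefficient 184 and constant term 12880.
Setting it to zero: z = -70.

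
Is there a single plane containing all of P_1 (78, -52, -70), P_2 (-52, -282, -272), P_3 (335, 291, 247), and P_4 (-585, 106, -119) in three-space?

The four points are coplanar iff the 3×3 determinant with rows P_1P_2, P_1P_3, P_1P_4 is zero.
Rows: (-130, -230, -202), (257, 343, 317), (-663, 158, -49).
Expanding along the first row: (-130)(-66893) − (-230)(197578) + (-202)(268015) = 0.
Zero determinant ⇒ coplanar.

Yes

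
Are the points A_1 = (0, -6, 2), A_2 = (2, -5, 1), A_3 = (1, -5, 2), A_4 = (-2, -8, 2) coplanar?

Yes

A normal to the plane through A_1, A_2, A_3 is n = A_1A_2 × A_1A_3 = (1, -1, 1).
The plane has equation n·P = 8. For A_4: n·A_4 = 8.
Equal, so A_4 lies in the plane and all four are coplanar.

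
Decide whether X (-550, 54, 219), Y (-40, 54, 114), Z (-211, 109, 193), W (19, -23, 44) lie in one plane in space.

With X as base: XY = (510, 0, -105), XZ = (339, 55, -26), XW = (569, -77, -175).
XZ × XW = (-11627, 44531, -57398).
XY · (XZ × XW) = 97020.
Since 97020 ≠ 0, the four points are not coplanar.

No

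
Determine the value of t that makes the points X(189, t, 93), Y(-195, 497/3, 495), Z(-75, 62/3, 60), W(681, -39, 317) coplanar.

-49/3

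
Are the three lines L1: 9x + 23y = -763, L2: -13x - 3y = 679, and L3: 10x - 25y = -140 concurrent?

Yes

Intersecting L1 and L2: solving the 2×2 system gives (x, y) = (-49, -14).
Substitute into L3: (10)(-49) + (-25)(-14) = -140.
This equals -140, so (-49, -14) lies on all three lines and they are concurrent.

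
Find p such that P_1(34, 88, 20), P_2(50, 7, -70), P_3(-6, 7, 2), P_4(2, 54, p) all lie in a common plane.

Normal to plane P_1P_2P_3: n = (-5832, 3888, -4536); plane equation n·P = 53136.
Requiring n·P_4 = 53136: (-4536)p + (198288) = 53136.
So p = 32.

32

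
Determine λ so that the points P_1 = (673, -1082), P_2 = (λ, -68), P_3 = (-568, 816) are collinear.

The three points are collinear iff det[P_1P_2; P_1P_3] = 0.
This determinant is linear in λ: (1898)λ + (-18980) = 0, so λ = 10.

10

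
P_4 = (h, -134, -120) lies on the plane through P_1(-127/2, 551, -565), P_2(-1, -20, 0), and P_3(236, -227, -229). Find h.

253/2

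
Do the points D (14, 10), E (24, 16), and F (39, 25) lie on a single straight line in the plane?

Yes

DE = (10, 6), DF = (25, 15).
det[DE; DF] = (10)(15) − (6)(25) = 0.
The determinant is zero, so the points are collinear.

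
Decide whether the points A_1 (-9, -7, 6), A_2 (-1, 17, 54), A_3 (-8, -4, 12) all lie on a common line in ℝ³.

A_1A_2 = (8, 24, 48), A_1A_3 = (1, 3, 6).
Each component of A_1A_3 is 1/8 times the corresponding component of A_1A_2, so A_1A_3 = 1/8·A_1A_2 and the points are collinear.

Yes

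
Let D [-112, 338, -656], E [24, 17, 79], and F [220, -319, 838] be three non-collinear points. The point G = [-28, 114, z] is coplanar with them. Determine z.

Coplanarity requires DE · (DF × DG) = 0.
DE = (136, -321, 735), DF = (332, -657, 1494); the triple product is linear in z with coefficient 17220 and constant term 2428020.
Setting it to zero: z = -141.

-141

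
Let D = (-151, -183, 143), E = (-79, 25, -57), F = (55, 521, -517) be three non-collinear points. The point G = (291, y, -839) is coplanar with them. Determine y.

789

The plane through D, E, F has equation 3520x + 6320y + 7840z = -566960.
Substituting G: (6320)y + (-5553440) = -566960, so y = 789.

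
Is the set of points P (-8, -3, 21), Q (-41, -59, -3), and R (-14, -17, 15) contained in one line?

No

PQ = (-33, -56, -24), PR = (-6, -14, -6).
Comparing components 3 and 1: (-24)(-6) − (-33)(-6) = -54 ≠ 0, so PQ and PR are not parallel and the points are not collinear.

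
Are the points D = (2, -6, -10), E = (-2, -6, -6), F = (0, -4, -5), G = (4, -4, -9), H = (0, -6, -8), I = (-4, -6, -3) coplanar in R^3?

No

The plane through D, E, F has normal n = DE × DF = (-8, 12, -8) and equation n·P = -8.
Checking the remaining points: n·G = -8, n·H = -8, n·I = -16.
Since n·I = -16 ≠ -8, I is off the plane and the points are not all coplanar.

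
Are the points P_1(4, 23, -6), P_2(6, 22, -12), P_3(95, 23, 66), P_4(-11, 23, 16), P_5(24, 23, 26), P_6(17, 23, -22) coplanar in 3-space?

The plane through P_1, P_2, P_3 has normal n = P_1P_2 × P_1P_3 = (-72, -690, 91) and equation n·P = -16704.
Checking the remaining points: n·P_4 = -13622, n·P_5 = -15232, n·P_6 = -19096.
Since n·P_4 = -13622 ≠ -16704, P_4 is off the plane and the points are not all coplanar.

No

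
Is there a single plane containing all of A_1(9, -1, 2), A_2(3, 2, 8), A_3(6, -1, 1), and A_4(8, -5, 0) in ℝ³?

No

A normal to the plane through A_1, A_2, A_3 is n = A_1A_2 × A_1A_3 = (-3, -24, 9).
The plane has equation n·P = 15. For A_4: n·A_4 = 96.
96 ≠ 15, so A_4 is off the plane.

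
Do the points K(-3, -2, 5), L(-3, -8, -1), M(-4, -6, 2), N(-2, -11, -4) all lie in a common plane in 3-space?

A normal to the plane through K, L, M is n = KL × KM = (-6, 6, -6).
The plane has equation n·P = -24. For N: n·N = -30.
-30 ≠ -24, so N is off the plane.

No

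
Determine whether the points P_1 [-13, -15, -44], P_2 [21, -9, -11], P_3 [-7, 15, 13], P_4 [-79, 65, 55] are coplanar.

The four points are coplanar iff the 3×3 determinant with rows P_1P_2, P_1P_3, P_1P_4 is zero.
Rows: (34, 6, 33), (6, 30, 57), (-66, 80, 99).
Expanding along the first row: (34)(-1590) − (6)(4356) + (33)(2460) = 984.
Nonzero ⇒ not coplanar.

No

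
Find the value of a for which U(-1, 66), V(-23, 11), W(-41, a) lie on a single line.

-34

Collinearity: (W − U) must be parallel to (V − U) = (-22, -55).
Cross-multiplying the components: (a − 66)·(-22) = (-40)·(-55).
Solving gives a = -34.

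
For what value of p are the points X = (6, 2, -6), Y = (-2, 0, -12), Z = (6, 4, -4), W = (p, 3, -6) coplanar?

Coplanarity ⇔ det[XY; XZ; XW] = 0.
Expanding, this is linear in p: (8)p + (-32) = 0.
So p = 4.

4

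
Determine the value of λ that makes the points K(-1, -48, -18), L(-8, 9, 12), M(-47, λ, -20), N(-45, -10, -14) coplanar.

-19

Coplanarity ⇔ det[KL; KM; KN] = 0.
Expanding, this is linear in λ: (1292)λ + (24548) = 0.
So λ = -19.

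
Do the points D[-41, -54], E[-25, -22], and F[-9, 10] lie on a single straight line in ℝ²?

DE = (16, 32), DF = (32, 64).
Checking proportionality: DF = 2·DE, so the vectors are parallel and the points are collinear.

Yes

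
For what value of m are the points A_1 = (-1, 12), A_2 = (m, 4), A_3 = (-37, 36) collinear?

The three points are collinear iff det[A_1A_2; A_1A_3] = 0.
This determinant is linear in m: (24)m + (-264) = 0, so m = 11.

11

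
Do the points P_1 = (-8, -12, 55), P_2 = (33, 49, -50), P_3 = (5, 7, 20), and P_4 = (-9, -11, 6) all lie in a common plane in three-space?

The four points are coplanar iff the 3×3 determinant with rows P_1P_2, P_1P_3, P_1P_4 is zero.
Rows: (41, 61, -105), (13, 19, -35), (-1, 1, -49).
Expanding along the first row: (41)(-896) − (61)(-672) + (-105)(32) = 896.
Nonzero ⇒ not coplanar.

No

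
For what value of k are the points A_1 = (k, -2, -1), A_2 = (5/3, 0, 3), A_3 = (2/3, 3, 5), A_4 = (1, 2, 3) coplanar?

7/3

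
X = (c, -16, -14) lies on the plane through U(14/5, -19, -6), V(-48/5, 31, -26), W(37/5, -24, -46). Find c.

13/5

A normal to the plane is n = UV × UW = (-2100, -588, -168).
X lies in the plane iff n · UX = 0.
This gives (-2100)c + (5460) = 0, so c = 13/5.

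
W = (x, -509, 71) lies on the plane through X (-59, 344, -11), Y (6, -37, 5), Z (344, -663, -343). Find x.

A normal to the plane is n = XY × XZ = (142604, 28028, 88088).
W lies in the plane iff n · XW = 0.
This gives (142604)x + (-8271032) = 0, so x = 58.

58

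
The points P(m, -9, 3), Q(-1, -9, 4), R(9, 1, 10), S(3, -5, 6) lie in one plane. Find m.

-1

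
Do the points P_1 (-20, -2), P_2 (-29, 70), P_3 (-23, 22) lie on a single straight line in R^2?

P_1P_2 = (-9, 72), P_1P_3 = (-3, 24).
det[P_1P_2; P_1P_3] = (-9)(24) − (72)(-3) = 0.
The determinant is zero, so the points are collinear.

Yes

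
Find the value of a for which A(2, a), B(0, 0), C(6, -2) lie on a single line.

-2/3

Collinearity: (A − B) must be parallel to (C − B) = (6, -2).
Cross-multiplying the components: (a − 0)·(6) = (2)·(-2).
Solving gives a = -2/3.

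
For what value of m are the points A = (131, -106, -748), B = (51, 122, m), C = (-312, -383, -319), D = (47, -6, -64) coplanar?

Normal to plane ACD: n = (-232368, 266976, -67568); plane equation n·P = -8198800.
Requiring n·B = -8198800: (-67568)m + (20720304) = -8198800.
So m = 428.

428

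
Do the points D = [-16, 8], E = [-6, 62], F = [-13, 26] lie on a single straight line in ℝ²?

No

DE = (10, 54), DF = (3, 18).
Twice the signed area of △DEF is (10)(18) − (54)(3) = 18.
The area is nonzero, so the three points are not collinear.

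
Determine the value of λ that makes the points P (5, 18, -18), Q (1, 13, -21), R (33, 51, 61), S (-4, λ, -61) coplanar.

Normal to plane PQR: n = (-296, 232, 8); plane equation n·X = 2552.
Requiring n·S = 2552: (232)λ + (696) = 2552.
So λ = 8.

8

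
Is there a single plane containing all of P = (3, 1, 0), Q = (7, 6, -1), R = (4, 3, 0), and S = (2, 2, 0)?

With P as base: PQ = (4, 5, -1), PR = (1, 2, 0), PS = (-1, 1, 0).
PR × PS = (0, 0, 3).
PQ · (PR × PS) = -3.
Since -3 ≠ 0, the four points are not coplanar.

No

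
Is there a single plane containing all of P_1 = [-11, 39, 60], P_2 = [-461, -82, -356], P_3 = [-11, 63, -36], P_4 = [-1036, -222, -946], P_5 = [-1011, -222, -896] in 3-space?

Yes

The plane through P_1, P_2, P_3 has normal n = P_1P_2 × P_1P_3 = (21600, -43200, -10800) and equation n·P = -2570400.
Checking the remaining points: n·P_4 = -2570400, n·P_5 = -2570400.
All equal -2570400, so all 5 points lie in one plane.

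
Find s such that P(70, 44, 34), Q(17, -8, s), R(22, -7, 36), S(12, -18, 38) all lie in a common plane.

18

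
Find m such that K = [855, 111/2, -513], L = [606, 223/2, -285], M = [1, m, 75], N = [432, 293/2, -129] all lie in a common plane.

13/2

Normal to plane KLN: n = (756, -828, 1029); plane equation n·P = 72549.
Requiring n·M = 72549: (-828)m + (77931) = 72549.
So m = 13/2.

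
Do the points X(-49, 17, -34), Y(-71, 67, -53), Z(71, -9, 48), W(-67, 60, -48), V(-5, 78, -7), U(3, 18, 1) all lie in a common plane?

No

The plane through X, Y, Z has normal n = XY × XZ = (3606, -476, -5428) and equation n·P = -234.
Checking the remaining points: n·W = -9618, n·V = -17162, n·U = -3178.
Since n·W = -9618 ≠ -234, W is off the plane and the points are not all coplanar.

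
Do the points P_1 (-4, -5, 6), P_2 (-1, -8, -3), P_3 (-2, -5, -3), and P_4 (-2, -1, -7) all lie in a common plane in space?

A normal to the plane through P_1, P_2, P_3 is n = P_1P_2 × P_1P_3 = (27, 9, 6).
The plane has equation n·P = -117. For P_4: n·P_4 = -105.
-105 ≠ -117, so P_4 is off the plane.

No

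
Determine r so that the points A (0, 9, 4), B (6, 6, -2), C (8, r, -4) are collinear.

5

Collinearity requires AB × AC = 0; each component is linear in r.
The x-component gives (6)r + (-30) = 0, so r = 5.
The remaining components then also vanish.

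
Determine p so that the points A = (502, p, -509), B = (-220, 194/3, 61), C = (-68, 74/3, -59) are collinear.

Collinearity requires AB × AC = 0; each component is linear in p.
The x-component gives (120)p + (15040) = 0, so p = -376/3.
The remaining components then also vanish.

-376/3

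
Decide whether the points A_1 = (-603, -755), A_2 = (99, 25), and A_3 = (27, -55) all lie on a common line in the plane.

A_1A_2 = (702, 780), A_1A_3 = (630, 700).
Checking proportionality: A_1A_3 = 35/39·A_1A_2, so the vectors are parallel and the points are collinear.

Yes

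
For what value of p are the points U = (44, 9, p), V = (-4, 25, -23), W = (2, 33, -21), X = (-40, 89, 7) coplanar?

Coplanarity ⇔ det[UV; UW; UX] = 0.
Expanding, this is linear in p: (-672)p + (-24864) = 0.
So p = -37.

-37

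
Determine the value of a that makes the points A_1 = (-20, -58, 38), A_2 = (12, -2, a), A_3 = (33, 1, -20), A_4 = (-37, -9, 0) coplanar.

The points are coplanar iff A_1A_2 · (A_1A_3 × A_1A_4) = 0.
Expanding, this is linear in a: (3600)a + (50400) = 0.
So a = -14.

-14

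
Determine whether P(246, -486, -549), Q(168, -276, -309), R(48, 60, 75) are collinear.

PQ = (-78, 210, 240), PR = (-198, 546, 624).
PQ × PR = (0, 1152, -1008).
The cross product is nonzero, so the points do not lie on one line.

No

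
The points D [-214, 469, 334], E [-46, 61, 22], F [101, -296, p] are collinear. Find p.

Direction DE = (168, -408, -312). From the x-coordinate of F, the parameter along the line is τ = (101 − (-214))/168 = 15/8.
Then p = 334 + 15/8·(-312) = -251.

-251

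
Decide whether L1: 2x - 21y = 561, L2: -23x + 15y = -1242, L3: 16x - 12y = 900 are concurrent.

Yes

The three lines meet at one point iff the augmented coefficient matrix [aᵢ bᵢ cᵢ] has rank < 3, i.e. its determinant vanishes.
Here the determinant is 0.
It vanishes, so the lines are concurrent at (39, -23).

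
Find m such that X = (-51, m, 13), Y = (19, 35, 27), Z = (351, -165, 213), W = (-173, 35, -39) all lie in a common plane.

7

Coplanarity ⇔ det[XY; XZ; XW] = 0.
Expanding, this is linear in m: (13800)m + (-96600) = 0.
So m = 7.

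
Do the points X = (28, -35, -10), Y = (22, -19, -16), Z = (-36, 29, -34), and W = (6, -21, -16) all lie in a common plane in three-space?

A normal to the plane through X, Y, Z is n = XY × XZ = (0, 240, 640).
The plane has equation n·P = -14800. For W: n·W = -15280.
-15280 ≠ -14800, so W is off the plane.

No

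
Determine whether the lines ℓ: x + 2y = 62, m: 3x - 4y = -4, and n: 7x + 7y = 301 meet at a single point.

Intersecting ℓ and m: solving the 2×2 system gives (x, y) = (24, 19).
Substitute into n: (7)(24) + (7)(19) = 301.
This equals 301, so (24, 19) lies on all three lines and they are concurrent.

Yes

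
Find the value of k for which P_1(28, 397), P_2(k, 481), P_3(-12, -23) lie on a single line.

36

The three points are collinear iff det[P_1P_2; P_1P_3] = 0.
This determinant is linear in k: (-420)k + (15120) = 0, so k = 36.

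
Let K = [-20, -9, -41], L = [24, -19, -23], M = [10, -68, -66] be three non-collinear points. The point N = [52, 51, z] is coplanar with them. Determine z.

The plane through K, L, M has equation 1312x + 1640y − 2296z = 53136.
Substituting N: (-2296)z + (151864) = 53136, so z = 43.

43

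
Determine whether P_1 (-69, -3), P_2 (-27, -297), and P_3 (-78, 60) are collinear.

Yes

P_1P_2 = (42, -294), P_1P_3 = (-9, 63).
Checking proportionality: P_1P_3 = -3/14·P_1P_2, so the vectors are parallel and the points are collinear.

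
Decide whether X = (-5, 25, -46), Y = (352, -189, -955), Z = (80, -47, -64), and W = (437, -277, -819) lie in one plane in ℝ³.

No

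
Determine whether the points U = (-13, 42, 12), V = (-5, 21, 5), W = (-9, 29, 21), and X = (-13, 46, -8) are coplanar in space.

The four points are coplanar iff the 3×3 determinant with rows UV, UW, UX is zero.
Rows: (8, -21, -7), (4, -13, 9), (0, 4, -20).
Expanding along the first row: (8)(224) − (-21)(-80) + (-7)(16) = 0.
Zero determinant ⇒ coplanar.

Yes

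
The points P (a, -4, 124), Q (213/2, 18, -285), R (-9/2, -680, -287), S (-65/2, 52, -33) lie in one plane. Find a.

-263/2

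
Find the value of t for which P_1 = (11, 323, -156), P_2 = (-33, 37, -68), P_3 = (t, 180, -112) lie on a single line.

Direction P_1P_2 = (-44, -286, 88). From the y-coordinate of P_3, the parameter along the line is τ = (180 − 323)/(-286) = 1/2.
Then t = 11 + 1/2·(-44) = -11.

-11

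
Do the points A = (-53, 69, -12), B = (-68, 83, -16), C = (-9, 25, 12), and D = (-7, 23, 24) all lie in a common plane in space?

No

With A as base: AB = (-15, 14, -4), AC = (44, -44, 24), AD = (46, -46, 36).
AC × AD = (-480, -480, 0).
AB · (AC × AD) = 480.
Since 480 ≠ 0, the four points are not coplanar.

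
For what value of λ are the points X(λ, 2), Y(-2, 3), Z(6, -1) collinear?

The three points are collinear iff det[XY; XZ] = 0.
This determinant is linear in λ: (4)λ + (0) = 0, so λ = 0.

0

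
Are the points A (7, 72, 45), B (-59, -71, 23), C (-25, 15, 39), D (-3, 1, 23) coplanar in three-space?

A normal to the plane through A, B, C is n = AB × AC = (-396, 308, -814).
The plane has equation n·P = -17226. For D: n·D = -17226.
Equal, so D lies in the plane and all four are coplanar.

Yes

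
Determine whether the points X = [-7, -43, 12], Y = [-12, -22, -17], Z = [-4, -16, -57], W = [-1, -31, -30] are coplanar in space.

No

The four points are coplanar iff the 3×3 determinant with rows XY, XZ, XW is zero.
Rows: (-5, 21, -29), (3, 27, -69), (6, 12, -42).
Expanding along the first row: (-5)(-306) − (21)(288) + (-29)(-126) = -864.
Nonzero ⇒ not coplanar.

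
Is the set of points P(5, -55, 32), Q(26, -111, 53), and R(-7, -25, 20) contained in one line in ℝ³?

No

PQ = (21, -56, 21), PR = (-12, 30, -12).
Comparing components 2 and 3: (-56)(-12) − (21)(30) = 42 ≠ 0, so PQ and PR are not parallel and the points are not collinear.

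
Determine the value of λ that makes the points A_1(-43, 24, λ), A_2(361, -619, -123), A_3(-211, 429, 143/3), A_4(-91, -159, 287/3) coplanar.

59/3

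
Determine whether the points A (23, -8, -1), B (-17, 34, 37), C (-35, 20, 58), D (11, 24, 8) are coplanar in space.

No

With A as base: AB = (-40, 42, 38), AC = (-58, 28, 59), AD = (-12, 32, 9).
AC × AD = (-1636, -186, -1520).
AB · (AC × AD) = -132.
Since -132 ≠ 0, the four points are not coplanar.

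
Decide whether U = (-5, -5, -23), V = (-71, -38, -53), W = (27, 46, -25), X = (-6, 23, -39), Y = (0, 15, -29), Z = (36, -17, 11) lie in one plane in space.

The plane through U, V, W has normal n = UV × UW = (1596, -1092, -2310) and equation n·P = 50610.
Checking the remaining points: n·X = 55398, n·Y = 50610, n·Z = 50610.
Since n·X = 55398 ≠ 50610, X is off the plane and the points are not all coplanar.

No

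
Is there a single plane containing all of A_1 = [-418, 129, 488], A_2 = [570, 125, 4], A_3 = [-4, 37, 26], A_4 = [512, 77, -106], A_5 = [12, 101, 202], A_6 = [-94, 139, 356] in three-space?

No

The plane through A_1, A_2, A_3 has normal n = A_1A_2 × A_1A_3 = (-42680, 256080, -89240) and equation n·P = 7325440.
Checking the remaining points: n·A_4 = 7325440, n·A_5 = 7325440, n·A_6 = 7837600.
Since n·A_6 = 7837600 ≠ 7325440, A_6 is off the plane and the points are not all coplanar.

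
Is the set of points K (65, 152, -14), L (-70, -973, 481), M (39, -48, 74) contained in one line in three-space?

No

KL = (-135, -1125, 495), KM = (-26, -200, 88).
Comparing components 3 and 1: (495)(-26) − (-135)(88) = -990 ≠ 0, so KL and KM are not parallel and the points are not collinear.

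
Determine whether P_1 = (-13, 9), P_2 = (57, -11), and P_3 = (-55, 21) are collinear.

Yes

P_1P_2 = (70, -20), P_1P_3 = (-42, 12).
det[P_1P_2; P_1P_3] = (70)(12) − (-20)(-42) = 0.
The determinant is zero, so the points are collinear.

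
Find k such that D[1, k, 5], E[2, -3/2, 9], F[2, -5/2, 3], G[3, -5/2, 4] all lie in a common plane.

Coplanarity ⇔ det[DE; DF; DG] = 0.
Expanding, this is linear in k: (6)k + (12) = 0.
So k = -2.

-2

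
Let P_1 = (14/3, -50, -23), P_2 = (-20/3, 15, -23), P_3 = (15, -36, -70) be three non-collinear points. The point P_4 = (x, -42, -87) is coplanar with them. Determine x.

62/3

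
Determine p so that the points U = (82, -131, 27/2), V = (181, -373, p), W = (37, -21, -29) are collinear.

107

Collinearity requires UV × UW = 0; each component is linear in p.
The x-component gives (-110)p + (11770) = 0, so p = 107.
The remaining components then also vanish.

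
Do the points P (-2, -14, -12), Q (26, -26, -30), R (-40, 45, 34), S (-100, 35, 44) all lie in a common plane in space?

No

With P as base: PQ = (28, -12, -18), PR = (-38, 59, 46), PS = (-98, 49, 56).
PR × PS = (1050, -2380, 3920).
PQ · (PR × PS) = -12600.
Since -12600 ≠ 0, the four points are not coplanar.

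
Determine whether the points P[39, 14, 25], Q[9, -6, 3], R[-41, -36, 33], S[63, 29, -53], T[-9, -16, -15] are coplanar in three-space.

The plane through P, Q, R has normal n = PQ × PR = (-1260, 2000, -100) and equation n·X = -23640.
Checking the remaining points: n·S = -16080, n·T = -19160.
Since n·S = -16080 ≠ -23640, S is off the plane and the points are not all coplanar.

No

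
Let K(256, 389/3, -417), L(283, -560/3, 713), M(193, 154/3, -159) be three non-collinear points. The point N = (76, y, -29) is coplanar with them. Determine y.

13/3

A normal to the plane is n = KL × KM = (20708/3, -78156, -22044).
N lies in the plane iff n · KN = 0.
This gives (-78156)y + (338676) = 0, so y = 13/3.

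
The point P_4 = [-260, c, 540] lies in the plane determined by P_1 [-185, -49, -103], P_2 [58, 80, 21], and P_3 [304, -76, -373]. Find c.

A normal to the plane is n = P_1P_2 × P_1P_3 = (-31482, 126246, -69642).
P_4 lies in the plane iff n · P_1P_4 = 0.
This gives (126246)c + (-36232602) = 0, so c = 287.

287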